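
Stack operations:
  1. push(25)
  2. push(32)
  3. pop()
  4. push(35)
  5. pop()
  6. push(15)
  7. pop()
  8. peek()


push(25) -> [25]
push(32) -> [25, 32]
pop()->32, [25]
push(35) -> [25, 35]
pop()->35, [25]
push(15) -> [25, 15]
pop()->15, [25]
peek()->25

Final stack: [25]


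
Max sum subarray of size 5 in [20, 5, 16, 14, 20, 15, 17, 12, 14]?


[0:5]: 75
[1:6]: 70
[2:7]: 82
[3:8]: 78
[4:9]: 78

Max: 82 at [2:7]


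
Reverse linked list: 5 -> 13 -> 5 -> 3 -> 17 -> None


Step 1: curr=5, set curr.next=prev(None) | reversed so far: 5
Step 2: curr=13, set curr.next=prev(5) | reversed so far: 13 -> 5
Step 3: curr=5, set curr.next=prev(13) | reversed so far: 5 -> 13 -> 5
Step 4: curr=3, set curr.next=prev(5) | reversed so far: 3 -> 5 -> 13 -> 5
Step 5: curr=17, set curr.next=prev(3) | reversed so far: 17 -> 3 -> 5 -> 13 -> 5

17 -> 3 -> 5 -> 13 -> 5 -> None


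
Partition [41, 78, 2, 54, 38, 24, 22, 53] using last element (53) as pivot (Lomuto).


Pivot: 53
  41 <= 53: advance i (no swap)
  2 <= 53: swap -> [41, 2, 78, 54, 38, 24, 22, 53]
  38 <= 53: swap -> [41, 2, 38, 54, 78, 24, 22, 53]
  24 <= 53: swap -> [41, 2, 38, 24, 78, 54, 22, 53]
  22 <= 53: swap -> [41, 2, 38, 24, 22, 54, 78, 53]
Place pivot at 5: [41, 2, 38, 24, 22, 53, 78, 54]

Partitioned: [41, 2, 38, 24, 22, 53, 78, 54]


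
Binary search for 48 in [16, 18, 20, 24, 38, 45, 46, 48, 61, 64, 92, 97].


Step 1: lo=0, hi=11, mid=5, val=45
Step 2: lo=6, hi=11, mid=8, val=61
Step 3: lo=6, hi=7, mid=6, val=46
Step 4: lo=7, hi=7, mid=7, val=48

Found at index 7


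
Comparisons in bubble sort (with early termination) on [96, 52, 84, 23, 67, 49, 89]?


Algorithm: bubble sort (with early termination)
Input: [96, 52, 84, 23, 67, 49, 89]
Sorted: [23, 49, 52, 67, 84, 89, 96]

20


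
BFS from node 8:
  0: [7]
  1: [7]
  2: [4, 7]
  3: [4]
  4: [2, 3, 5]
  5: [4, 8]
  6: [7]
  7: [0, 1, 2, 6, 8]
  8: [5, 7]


Visit 8, enqueue [5, 7]
Visit 5, enqueue [4]
Visit 7, enqueue [0, 1, 2, 6]
Visit 4, enqueue [3]
Visit 0, enqueue []
Visit 1, enqueue []
Visit 2, enqueue []
Visit 6, enqueue []
Visit 3, enqueue []

BFS order: [8, 5, 7, 4, 0, 1, 2, 6, 3]


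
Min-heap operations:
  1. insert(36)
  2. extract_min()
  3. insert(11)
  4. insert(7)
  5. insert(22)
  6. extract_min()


insert(36) -> [36]
extract_min()->36, []
insert(11) -> [11]
insert(7) -> [7, 11]
insert(22) -> [7, 11, 22]
extract_min()->7, [11, 22]

Final heap: [11, 22]


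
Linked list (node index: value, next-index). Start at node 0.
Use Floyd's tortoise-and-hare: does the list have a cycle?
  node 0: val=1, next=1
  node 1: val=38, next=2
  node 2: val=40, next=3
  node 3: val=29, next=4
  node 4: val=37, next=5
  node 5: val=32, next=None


Floyd's tortoise (slow, +1) and hare (fast, +2):
  init: slow=0, fast=0
  step 1: slow=1, fast=2
  step 2: slow=2, fast=4
  step 3: fast 4->5->None, no cycle

Cycle: no


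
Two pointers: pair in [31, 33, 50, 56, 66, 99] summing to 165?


lo=0(31)+hi=5(99)=130
lo=1(33)+hi=5(99)=132
lo=2(50)+hi=5(99)=149
lo=3(56)+hi=5(99)=155
lo=4(66)+hi=5(99)=165

Yes: 66+99=165


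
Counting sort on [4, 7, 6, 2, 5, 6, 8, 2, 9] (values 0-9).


Input: [4, 7, 6, 2, 5, 6, 8, 2, 9]
Counts: [0, 0, 2, 0, 1, 1, 2, 1, 1, 1]

Sorted: [2, 2, 4, 5, 6, 6, 7, 8, 9]


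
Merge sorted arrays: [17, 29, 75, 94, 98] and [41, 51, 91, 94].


Take 17 from A
Take 29 from A
Take 41 from B
Take 51 from B
Take 75 from A
Take 91 from B
Take 94 from A
Take 94 from B

Merged: [17, 29, 41, 51, 75, 91, 94, 94, 98]


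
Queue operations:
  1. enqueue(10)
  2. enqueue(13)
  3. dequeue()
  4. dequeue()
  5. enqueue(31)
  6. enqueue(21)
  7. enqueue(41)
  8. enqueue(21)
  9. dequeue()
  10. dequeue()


enqueue(10) -> [10]
enqueue(13) -> [10, 13]
dequeue()->10, [13]
dequeue()->13, []
enqueue(31) -> [31]
enqueue(21) -> [31, 21]
enqueue(41) -> [31, 21, 41]
enqueue(21) -> [31, 21, 41, 21]
dequeue()->31, [21, 41, 21]
dequeue()->21, [41, 21]

Final queue: [41, 21]


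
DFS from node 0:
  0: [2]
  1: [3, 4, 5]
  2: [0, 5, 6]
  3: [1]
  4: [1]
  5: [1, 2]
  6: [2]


Visit 0, push [2]
Visit 2, push [6, 5]
Visit 5, push [1]
Visit 1, push [4, 3]
Visit 3, push []
Visit 4, push []
Visit 6, push []

DFS order: [0, 2, 5, 1, 3, 4, 6]


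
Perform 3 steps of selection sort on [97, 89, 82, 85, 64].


Initial: [97, 89, 82, 85, 64]
Step 1: min=64 at 4
  Swap: [64, 89, 82, 85, 97]
Step 2: min=82 at 2
  Swap: [64, 82, 89, 85, 97]
Step 3: min=85 at 3
  Swap: [64, 82, 85, 89, 97]

After 3 steps: [64, 82, 85, 89, 97]


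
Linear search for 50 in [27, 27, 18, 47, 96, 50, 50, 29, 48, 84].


i=0: 27!=50
i=1: 27!=50
i=2: 18!=50
i=3: 47!=50
i=4: 96!=50
i=5: 50==50 found!

Found at 5, 6 comps


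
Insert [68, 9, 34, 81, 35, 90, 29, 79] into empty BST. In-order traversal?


Insert 68: root
Insert 9: L from 68
Insert 34: L from 68 -> R from 9
Insert 81: R from 68
Insert 35: L from 68 -> R from 9 -> R from 34
Insert 90: R from 68 -> R from 81
Insert 29: L from 68 -> R from 9 -> L from 34
Insert 79: R from 68 -> L from 81

In-order: [9, 29, 34, 35, 68, 79, 81, 90]


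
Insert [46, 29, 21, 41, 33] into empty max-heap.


Insert 46: [46]
Insert 29: [46, 29]
Insert 21: [46, 29, 21]
Insert 41: [46, 41, 21, 29]
Insert 33: [46, 41, 21, 29, 33]

Final heap: [46, 41, 21, 29, 33]


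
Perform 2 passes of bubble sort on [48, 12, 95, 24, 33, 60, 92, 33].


Initial: [48, 12, 95, 24, 33, 60, 92, 33]
Pass 1: [12, 48, 24, 33, 60, 92, 33, 95] (6 swaps)
Pass 2: [12, 24, 33, 48, 60, 33, 92, 95] (3 swaps)

After 2 passes: [12, 24, 33, 48, 60, 33, 92, 95]


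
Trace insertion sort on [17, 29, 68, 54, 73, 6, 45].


Initial: [17, 29, 68, 54, 73, 6, 45]
Insert 29: [17, 29, 68, 54, 73, 6, 45]
Insert 68: [17, 29, 68, 54, 73, 6, 45]
Insert 54: [17, 29, 54, 68, 73, 6, 45]
Insert 73: [17, 29, 54, 68, 73, 6, 45]
Insert 6: [6, 17, 29, 54, 68, 73, 45]
Insert 45: [6, 17, 29, 45, 54, 68, 73]

Sorted: [6, 17, 29, 45, 54, 68, 73]


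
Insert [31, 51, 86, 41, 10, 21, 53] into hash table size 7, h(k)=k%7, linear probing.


Insert 31: h=3 -> slot 3
Insert 51: h=2 -> slot 2
Insert 86: h=2, 2 probes -> slot 4
Insert 41: h=6 -> slot 6
Insert 10: h=3, 2 probes -> slot 5
Insert 21: h=0 -> slot 0
Insert 53: h=4, 4 probes -> slot 1

Table: [21, 53, 51, 31, 86, 10, 41]


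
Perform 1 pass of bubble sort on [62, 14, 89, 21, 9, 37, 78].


Initial: [62, 14, 89, 21, 9, 37, 78]
Pass 1: [14, 62, 21, 9, 37, 78, 89] (5 swaps)

After 1 pass: [14, 62, 21, 9, 37, 78, 89]


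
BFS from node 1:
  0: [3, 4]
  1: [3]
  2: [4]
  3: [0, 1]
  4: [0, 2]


Visit 1, enqueue [3]
Visit 3, enqueue [0]
Visit 0, enqueue [4]
Visit 4, enqueue [2]
Visit 2, enqueue []

BFS order: [1, 3, 0, 4, 2]


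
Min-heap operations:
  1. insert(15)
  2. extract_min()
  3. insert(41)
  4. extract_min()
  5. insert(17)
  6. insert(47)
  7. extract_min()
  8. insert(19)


insert(15) -> [15]
extract_min()->15, []
insert(41) -> [41]
extract_min()->41, []
insert(17) -> [17]
insert(47) -> [17, 47]
extract_min()->17, [47]
insert(19) -> [19, 47]

Final heap: [19, 47]


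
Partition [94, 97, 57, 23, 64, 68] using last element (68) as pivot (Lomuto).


Pivot: 68
  57 <= 68: swap -> [57, 97, 94, 23, 64, 68]
  23 <= 68: swap -> [57, 23, 94, 97, 64, 68]
  64 <= 68: swap -> [57, 23, 64, 97, 94, 68]
Place pivot at 3: [57, 23, 64, 68, 94, 97]

Partitioned: [57, 23, 64, 68, 94, 97]


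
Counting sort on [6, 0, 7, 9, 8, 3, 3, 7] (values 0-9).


Input: [6, 0, 7, 9, 8, 3, 3, 7]
Counts: [1, 0, 0, 2, 0, 0, 1, 2, 1, 1]

Sorted: [0, 3, 3, 6, 7, 7, 8, 9]


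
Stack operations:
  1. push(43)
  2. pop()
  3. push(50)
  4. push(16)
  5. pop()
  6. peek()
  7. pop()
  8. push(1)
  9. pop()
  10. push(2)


push(43) -> [43]
pop()->43, []
push(50) -> [50]
push(16) -> [50, 16]
pop()->16, [50]
peek()->50
pop()->50, []
push(1) -> [1]
pop()->1, []
push(2) -> [2]

Final stack: [2]


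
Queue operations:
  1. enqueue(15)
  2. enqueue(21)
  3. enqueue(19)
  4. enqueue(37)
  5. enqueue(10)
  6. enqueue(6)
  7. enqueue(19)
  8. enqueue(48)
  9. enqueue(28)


enqueue(15) -> [15]
enqueue(21) -> [15, 21]
enqueue(19) -> [15, 21, 19]
enqueue(37) -> [15, 21, 19, 37]
enqueue(10) -> [15, 21, 19, 37, 10]
enqueue(6) -> [15, 21, 19, 37, 10, 6]
enqueue(19) -> [15, 21, 19, 37, 10, 6, 19]
enqueue(48) -> [15, 21, 19, 37, 10, 6, 19, 48]
enqueue(28) -> [15, 21, 19, 37, 10, 6, 19, 48, 28]

Final queue: [15, 21, 19, 37, 10, 6, 19, 48, 28]


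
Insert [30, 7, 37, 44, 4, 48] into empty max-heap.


Insert 30: [30]
Insert 7: [30, 7]
Insert 37: [37, 7, 30]
Insert 44: [44, 37, 30, 7]
Insert 4: [44, 37, 30, 7, 4]
Insert 48: [48, 37, 44, 7, 4, 30]

Final heap: [48, 37, 44, 7, 4, 30]


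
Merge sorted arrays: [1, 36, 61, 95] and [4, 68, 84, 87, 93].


Take 1 from A
Take 4 from B
Take 36 from A
Take 61 from A
Take 68 from B
Take 84 from B
Take 87 from B
Take 93 from B

Merged: [1, 4, 36, 61, 68, 84, 87, 93, 95]


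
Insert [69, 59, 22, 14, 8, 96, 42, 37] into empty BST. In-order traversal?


Insert 69: root
Insert 59: L from 69
Insert 22: L from 69 -> L from 59
Insert 14: L from 69 -> L from 59 -> L from 22
Insert 8: L from 69 -> L from 59 -> L from 22 -> L from 14
Insert 96: R from 69
Insert 42: L from 69 -> L from 59 -> R from 22
Insert 37: L from 69 -> L from 59 -> R from 22 -> L from 42

In-order: [8, 14, 22, 37, 42, 59, 69, 96]


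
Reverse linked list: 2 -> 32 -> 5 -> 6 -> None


Step 1: curr=2, set curr.next=prev(None) | reversed so far: 2
Step 2: curr=32, set curr.next=prev(2) | reversed so far: 32 -> 2
Step 3: curr=5, set curr.next=prev(32) | reversed so far: 5 -> 32 -> 2
Step 4: curr=6, set curr.next=prev(5) | reversed so far: 6 -> 5 -> 32 -> 2

6 -> 5 -> 32 -> 2 -> None


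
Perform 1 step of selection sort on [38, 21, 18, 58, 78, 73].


Initial: [38, 21, 18, 58, 78, 73]
Step 1: min=18 at 2
  Swap: [18, 21, 38, 58, 78, 73]

After 1 step: [18, 21, 38, 58, 78, 73]


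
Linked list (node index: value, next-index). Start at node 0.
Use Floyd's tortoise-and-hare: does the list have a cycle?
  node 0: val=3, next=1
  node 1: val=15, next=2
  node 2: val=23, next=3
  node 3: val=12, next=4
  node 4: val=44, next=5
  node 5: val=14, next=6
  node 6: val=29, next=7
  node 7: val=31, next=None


Floyd's tortoise (slow, +1) and hare (fast, +2):
  init: slow=0, fast=0
  step 1: slow=1, fast=2
  step 2: slow=2, fast=4
  step 3: slow=3, fast=6
  step 4: fast 6->7->None, no cycle

Cycle: no


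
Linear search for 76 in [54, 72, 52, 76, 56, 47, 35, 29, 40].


i=0: 54!=76
i=1: 72!=76
i=2: 52!=76
i=3: 76==76 found!

Found at 3, 4 comps


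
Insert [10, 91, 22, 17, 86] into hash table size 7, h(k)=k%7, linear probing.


Insert 10: h=3 -> slot 3
Insert 91: h=0 -> slot 0
Insert 22: h=1 -> slot 1
Insert 17: h=3, 1 probes -> slot 4
Insert 86: h=2 -> slot 2

Table: [91, 22, 86, 10, 17, None, None]


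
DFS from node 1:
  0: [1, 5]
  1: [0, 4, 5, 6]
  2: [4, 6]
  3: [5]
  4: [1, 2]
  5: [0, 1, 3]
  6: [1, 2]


Visit 1, push [6, 5, 4, 0]
Visit 0, push [5]
Visit 5, push [3]
Visit 3, push []
Visit 4, push [2]
Visit 2, push [6]
Visit 6, push []

DFS order: [1, 0, 5, 3, 4, 2, 6]


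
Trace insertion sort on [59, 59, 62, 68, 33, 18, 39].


Initial: [59, 59, 62, 68, 33, 18, 39]
Insert 59: [59, 59, 62, 68, 33, 18, 39]
Insert 62: [59, 59, 62, 68, 33, 18, 39]
Insert 68: [59, 59, 62, 68, 33, 18, 39]
Insert 33: [33, 59, 59, 62, 68, 18, 39]
Insert 18: [18, 33, 59, 59, 62, 68, 39]
Insert 39: [18, 33, 39, 59, 59, 62, 68]

Sorted: [18, 33, 39, 59, 59, 62, 68]


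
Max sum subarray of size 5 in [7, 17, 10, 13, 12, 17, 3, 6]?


[0:5]: 59
[1:6]: 69
[2:7]: 55
[3:8]: 51

Max: 69 at [1:6]


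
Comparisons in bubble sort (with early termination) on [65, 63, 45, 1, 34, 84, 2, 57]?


Algorithm: bubble sort (with early termination)
Input: [65, 63, 45, 1, 34, 84, 2, 57]
Sorted: [1, 2, 34, 45, 57, 63, 65, 84]

27


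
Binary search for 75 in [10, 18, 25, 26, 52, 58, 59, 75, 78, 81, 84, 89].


Step 1: lo=0, hi=11, mid=5, val=58
Step 2: lo=6, hi=11, mid=8, val=78
Step 3: lo=6, hi=7, mid=6, val=59
Step 4: lo=7, hi=7, mid=7, val=75

Found at index 7


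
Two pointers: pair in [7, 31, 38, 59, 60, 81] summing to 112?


lo=0(7)+hi=5(81)=88
lo=1(31)+hi=5(81)=112

Yes: 31+81=112


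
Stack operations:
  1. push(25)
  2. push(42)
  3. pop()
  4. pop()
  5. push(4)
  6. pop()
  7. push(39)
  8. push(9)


push(25) -> [25]
push(42) -> [25, 42]
pop()->42, [25]
pop()->25, []
push(4) -> [4]
pop()->4, []
push(39) -> [39]
push(9) -> [39, 9]

Final stack: [39, 9]


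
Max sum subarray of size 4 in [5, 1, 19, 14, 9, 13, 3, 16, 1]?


[0:4]: 39
[1:5]: 43
[2:6]: 55
[3:7]: 39
[4:8]: 41
[5:9]: 33

Max: 55 at [2:6]


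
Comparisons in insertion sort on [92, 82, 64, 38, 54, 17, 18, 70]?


Algorithm: insertion sort
Input: [92, 82, 64, 38, 54, 17, 18, 70]
Sorted: [17, 18, 38, 54, 64, 70, 82, 92]

24


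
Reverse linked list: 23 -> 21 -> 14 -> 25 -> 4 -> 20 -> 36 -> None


Step 1: curr=23, set curr.next=prev(None) | reversed so far: 23
Step 2: curr=21, set curr.next=prev(23) | reversed so far: 21 -> 23
Step 3: curr=14, set curr.next=prev(21) | reversed so far: 14 -> 21 -> 23
Step 4: curr=25, set curr.next=prev(14) | reversed so far: 25 -> 14 -> 21 -> 23
Step 5: curr=4, set curr.next=prev(25) | reversed so far: 4 -> 25 -> 14 -> 21 -> 23
Step 6: curr=20, set curr.next=prev(4) | reversed so far: 20 -> 4 -> 25 -> 14 -> 21 -> 23
Step 7: curr=36, set curr.next=prev(20) | reversed so far: 36 -> 20 -> 4 -> 25 -> 14 -> 21 -> 23

36 -> 20 -> 4 -> 25 -> 14 -> 21 -> 23 -> None


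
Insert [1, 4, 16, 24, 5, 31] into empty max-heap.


Insert 1: [1]
Insert 4: [4, 1]
Insert 16: [16, 1, 4]
Insert 24: [24, 16, 4, 1]
Insert 5: [24, 16, 4, 1, 5]
Insert 31: [31, 16, 24, 1, 5, 4]

Final heap: [31, 16, 24, 1, 5, 4]


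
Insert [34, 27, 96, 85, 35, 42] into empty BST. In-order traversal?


Insert 34: root
Insert 27: L from 34
Insert 96: R from 34
Insert 85: R from 34 -> L from 96
Insert 35: R from 34 -> L from 96 -> L from 85
Insert 42: R from 34 -> L from 96 -> L from 85 -> R from 35

In-order: [27, 34, 35, 42, 85, 96]


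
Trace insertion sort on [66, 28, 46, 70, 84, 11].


Initial: [66, 28, 46, 70, 84, 11]
Insert 28: [28, 66, 46, 70, 84, 11]
Insert 46: [28, 46, 66, 70, 84, 11]
Insert 70: [28, 46, 66, 70, 84, 11]
Insert 84: [28, 46, 66, 70, 84, 11]
Insert 11: [11, 28, 46, 66, 70, 84]

Sorted: [11, 28, 46, 66, 70, 84]


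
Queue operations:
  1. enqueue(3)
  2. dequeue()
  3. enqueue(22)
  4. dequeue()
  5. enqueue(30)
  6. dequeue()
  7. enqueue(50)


enqueue(3) -> [3]
dequeue()->3, []
enqueue(22) -> [22]
dequeue()->22, []
enqueue(30) -> [30]
dequeue()->30, []
enqueue(50) -> [50]

Final queue: [50]


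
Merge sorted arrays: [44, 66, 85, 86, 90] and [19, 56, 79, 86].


Take 19 from B
Take 44 from A
Take 56 from B
Take 66 from A
Take 79 from B
Take 85 from A
Take 86 from A
Take 86 from B

Merged: [19, 44, 56, 66, 79, 85, 86, 86, 90]


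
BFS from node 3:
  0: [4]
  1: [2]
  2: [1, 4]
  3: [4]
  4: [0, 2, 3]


Visit 3, enqueue [4]
Visit 4, enqueue [0, 2]
Visit 0, enqueue []
Visit 2, enqueue [1]
Visit 1, enqueue []

BFS order: [3, 4, 0, 2, 1]


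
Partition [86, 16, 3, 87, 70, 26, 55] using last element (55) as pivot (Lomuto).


Pivot: 55
  16 <= 55: swap -> [16, 86, 3, 87, 70, 26, 55]
  3 <= 55: swap -> [16, 3, 86, 87, 70, 26, 55]
  26 <= 55: swap -> [16, 3, 26, 87, 70, 86, 55]
Place pivot at 3: [16, 3, 26, 55, 70, 86, 87]

Partitioned: [16, 3, 26, 55, 70, 86, 87]


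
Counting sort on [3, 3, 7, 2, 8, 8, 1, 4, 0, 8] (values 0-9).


Input: [3, 3, 7, 2, 8, 8, 1, 4, 0, 8]
Counts: [1, 1, 1, 2, 1, 0, 0, 1, 3, 0]

Sorted: [0, 1, 2, 3, 3, 4, 7, 8, 8, 8]


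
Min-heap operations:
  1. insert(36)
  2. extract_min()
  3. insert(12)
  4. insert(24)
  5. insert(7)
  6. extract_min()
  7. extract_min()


insert(36) -> [36]
extract_min()->36, []
insert(12) -> [12]
insert(24) -> [12, 24]
insert(7) -> [7, 24, 12]
extract_min()->7, [12, 24]
extract_min()->12, [24]

Final heap: [24]


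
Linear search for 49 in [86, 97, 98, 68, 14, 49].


i=0: 86!=49
i=1: 97!=49
i=2: 98!=49
i=3: 68!=49
i=4: 14!=49
i=5: 49==49 found!

Found at 5, 6 comps


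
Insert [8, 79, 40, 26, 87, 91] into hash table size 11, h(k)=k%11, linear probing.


Insert 8: h=8 -> slot 8
Insert 79: h=2 -> slot 2
Insert 40: h=7 -> slot 7
Insert 26: h=4 -> slot 4
Insert 87: h=10 -> slot 10
Insert 91: h=3 -> slot 3

Table: [None, None, 79, 91, 26, None, None, 40, 8, None, 87]


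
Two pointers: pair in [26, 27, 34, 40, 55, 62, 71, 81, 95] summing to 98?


lo=0(26)+hi=8(95)=121
lo=0(26)+hi=7(81)=107
lo=0(26)+hi=6(71)=97
lo=1(27)+hi=6(71)=98

Yes: 27+71=98


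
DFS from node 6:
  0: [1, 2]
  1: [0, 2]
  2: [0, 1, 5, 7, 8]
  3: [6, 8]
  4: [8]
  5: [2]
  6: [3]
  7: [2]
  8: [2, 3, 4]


Visit 6, push [3]
Visit 3, push [8]
Visit 8, push [4, 2]
Visit 2, push [7, 5, 1, 0]
Visit 0, push [1]
Visit 1, push []
Visit 5, push []
Visit 7, push []
Visit 4, push []

DFS order: [6, 3, 8, 2, 0, 1, 5, 7, 4]


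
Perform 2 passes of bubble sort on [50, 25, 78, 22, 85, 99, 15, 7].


Initial: [50, 25, 78, 22, 85, 99, 15, 7]
Pass 1: [25, 50, 22, 78, 85, 15, 7, 99] (4 swaps)
Pass 2: [25, 22, 50, 78, 15, 7, 85, 99] (3 swaps)

After 2 passes: [25, 22, 50, 78, 15, 7, 85, 99]


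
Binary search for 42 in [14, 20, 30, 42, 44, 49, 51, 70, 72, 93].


Step 1: lo=0, hi=9, mid=4, val=44
Step 2: lo=0, hi=3, mid=1, val=20
Step 3: lo=2, hi=3, mid=2, val=30
Step 4: lo=3, hi=3, mid=3, val=42

Found at index 3


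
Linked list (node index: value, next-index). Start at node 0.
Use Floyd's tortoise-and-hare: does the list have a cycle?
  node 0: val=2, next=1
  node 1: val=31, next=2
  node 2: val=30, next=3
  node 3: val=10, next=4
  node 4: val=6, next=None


Floyd's tortoise (slow, +1) and hare (fast, +2):
  init: slow=0, fast=0
  step 1: slow=1, fast=2
  step 2: slow=2, fast=4
  step 3: fast -> None, no cycle

Cycle: no


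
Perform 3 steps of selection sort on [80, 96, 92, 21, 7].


Initial: [80, 96, 92, 21, 7]
Step 1: min=7 at 4
  Swap: [7, 96, 92, 21, 80]
Step 2: min=21 at 3
  Swap: [7, 21, 92, 96, 80]
Step 3: min=80 at 4
  Swap: [7, 21, 80, 96, 92]

After 3 steps: [7, 21, 80, 96, 92]


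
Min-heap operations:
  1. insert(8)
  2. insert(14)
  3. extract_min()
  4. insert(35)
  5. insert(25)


insert(8) -> [8]
insert(14) -> [8, 14]
extract_min()->8, [14]
insert(35) -> [14, 35]
insert(25) -> [14, 35, 25]

Final heap: [14, 35, 25]


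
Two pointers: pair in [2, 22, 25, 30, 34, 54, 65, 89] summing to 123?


lo=0(2)+hi=7(89)=91
lo=1(22)+hi=7(89)=111
lo=2(25)+hi=7(89)=114
lo=3(30)+hi=7(89)=119
lo=4(34)+hi=7(89)=123

Yes: 34+89=123


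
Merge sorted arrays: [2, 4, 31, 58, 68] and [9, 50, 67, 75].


Take 2 from A
Take 4 from A
Take 9 from B
Take 31 from A
Take 50 from B
Take 58 from A
Take 67 from B
Take 68 from A

Merged: [2, 4, 9, 31, 50, 58, 67, 68, 75]


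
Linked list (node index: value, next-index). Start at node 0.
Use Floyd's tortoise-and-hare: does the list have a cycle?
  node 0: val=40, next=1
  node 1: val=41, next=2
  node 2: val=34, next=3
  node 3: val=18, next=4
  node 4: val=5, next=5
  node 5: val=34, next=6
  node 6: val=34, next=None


Floyd's tortoise (slow, +1) and hare (fast, +2):
  init: slow=0, fast=0
  step 1: slow=1, fast=2
  step 2: slow=2, fast=4
  step 3: slow=3, fast=6
  step 4: fast -> None, no cycle

Cycle: no


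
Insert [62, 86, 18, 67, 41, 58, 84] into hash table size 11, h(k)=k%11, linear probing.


Insert 62: h=7 -> slot 7
Insert 86: h=9 -> slot 9
Insert 18: h=7, 1 probes -> slot 8
Insert 67: h=1 -> slot 1
Insert 41: h=8, 2 probes -> slot 10
Insert 58: h=3 -> slot 3
Insert 84: h=7, 4 probes -> slot 0

Table: [84, 67, None, 58, None, None, None, 62, 18, 86, 41]


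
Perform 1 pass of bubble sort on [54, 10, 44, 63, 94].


Initial: [54, 10, 44, 63, 94]
Pass 1: [10, 44, 54, 63, 94] (2 swaps)

After 1 pass: [10, 44, 54, 63, 94]


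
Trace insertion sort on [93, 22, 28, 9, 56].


Initial: [93, 22, 28, 9, 56]
Insert 22: [22, 93, 28, 9, 56]
Insert 28: [22, 28, 93, 9, 56]
Insert 9: [9, 22, 28, 93, 56]
Insert 56: [9, 22, 28, 56, 93]

Sorted: [9, 22, 28, 56, 93]


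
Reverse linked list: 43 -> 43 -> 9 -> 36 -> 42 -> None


Step 1: curr=43, set curr.next=prev(None) | reversed so far: 43
Step 2: curr=43, set curr.next=prev(43) | reversed so far: 43 -> 43
Step 3: curr=9, set curr.next=prev(43) | reversed so far: 9 -> 43 -> 43
Step 4: curr=36, set curr.next=prev(9) | reversed so far: 36 -> 9 -> 43 -> 43
Step 5: curr=42, set curr.next=prev(36) | reversed so far: 42 -> 36 -> 9 -> 43 -> 43

42 -> 36 -> 9 -> 43 -> 43 -> None


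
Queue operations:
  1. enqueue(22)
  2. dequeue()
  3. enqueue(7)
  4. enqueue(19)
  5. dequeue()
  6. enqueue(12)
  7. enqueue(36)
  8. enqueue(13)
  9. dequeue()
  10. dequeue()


enqueue(22) -> [22]
dequeue()->22, []
enqueue(7) -> [7]
enqueue(19) -> [7, 19]
dequeue()->7, [19]
enqueue(12) -> [19, 12]
enqueue(36) -> [19, 12, 36]
enqueue(13) -> [19, 12, 36, 13]
dequeue()->19, [12, 36, 13]
dequeue()->12, [36, 13]

Final queue: [36, 13]


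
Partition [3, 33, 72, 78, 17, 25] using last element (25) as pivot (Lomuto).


Pivot: 25
  3 <= 25: advance i (no swap)
  17 <= 25: swap -> [3, 17, 72, 78, 33, 25]
Place pivot at 2: [3, 17, 25, 78, 33, 72]

Partitioned: [3, 17, 25, 78, 33, 72]


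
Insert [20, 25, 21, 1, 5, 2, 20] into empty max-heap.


Insert 20: [20]
Insert 25: [25, 20]
Insert 21: [25, 20, 21]
Insert 1: [25, 20, 21, 1]
Insert 5: [25, 20, 21, 1, 5]
Insert 2: [25, 20, 21, 1, 5, 2]
Insert 20: [25, 20, 21, 1, 5, 2, 20]

Final heap: [25, 20, 21, 1, 5, 2, 20]


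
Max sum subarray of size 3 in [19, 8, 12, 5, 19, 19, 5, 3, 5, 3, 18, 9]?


[0:3]: 39
[1:4]: 25
[2:5]: 36
[3:6]: 43
[4:7]: 43
[5:8]: 27
[6:9]: 13
[7:10]: 11
[8:11]: 26
[9:12]: 30

Max: 43 at [3:6]


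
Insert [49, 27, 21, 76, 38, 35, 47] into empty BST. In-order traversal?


Insert 49: root
Insert 27: L from 49
Insert 21: L from 49 -> L from 27
Insert 76: R from 49
Insert 38: L from 49 -> R from 27
Insert 35: L from 49 -> R from 27 -> L from 38
Insert 47: L from 49 -> R from 27 -> R from 38

In-order: [21, 27, 35, 38, 47, 49, 76]


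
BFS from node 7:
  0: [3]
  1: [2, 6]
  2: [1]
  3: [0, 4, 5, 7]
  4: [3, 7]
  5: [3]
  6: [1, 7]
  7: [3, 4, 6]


Visit 7, enqueue [3, 4, 6]
Visit 3, enqueue [0, 5]
Visit 4, enqueue []
Visit 6, enqueue [1]
Visit 0, enqueue []
Visit 5, enqueue []
Visit 1, enqueue [2]
Visit 2, enqueue []

BFS order: [7, 3, 4, 6, 0, 5, 1, 2]


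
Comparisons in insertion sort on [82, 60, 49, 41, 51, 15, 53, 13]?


Algorithm: insertion sort
Input: [82, 60, 49, 41, 51, 15, 53, 13]
Sorted: [13, 15, 41, 49, 51, 53, 60, 82]

24


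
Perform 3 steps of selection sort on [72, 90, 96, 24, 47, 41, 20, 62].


Initial: [72, 90, 96, 24, 47, 41, 20, 62]
Step 1: min=20 at 6
  Swap: [20, 90, 96, 24, 47, 41, 72, 62]
Step 2: min=24 at 3
  Swap: [20, 24, 96, 90, 47, 41, 72, 62]
Step 3: min=41 at 5
  Swap: [20, 24, 41, 90, 47, 96, 72, 62]

After 3 steps: [20, 24, 41, 90, 47, 96, 72, 62]


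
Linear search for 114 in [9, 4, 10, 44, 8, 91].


i=0: 9!=114
i=1: 4!=114
i=2: 10!=114
i=3: 44!=114
i=4: 8!=114
i=5: 91!=114

Not found, 6 comps


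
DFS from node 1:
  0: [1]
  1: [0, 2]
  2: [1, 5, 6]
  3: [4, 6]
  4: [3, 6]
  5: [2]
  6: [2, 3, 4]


Visit 1, push [2, 0]
Visit 0, push []
Visit 2, push [6, 5]
Visit 5, push []
Visit 6, push [4, 3]
Visit 3, push [4]
Visit 4, push []

DFS order: [1, 0, 2, 5, 6, 3, 4]


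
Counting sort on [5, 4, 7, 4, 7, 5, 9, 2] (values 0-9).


Input: [5, 4, 7, 4, 7, 5, 9, 2]
Counts: [0, 0, 1, 0, 2, 2, 0, 2, 0, 1]

Sorted: [2, 4, 4, 5, 5, 7, 7, 9]


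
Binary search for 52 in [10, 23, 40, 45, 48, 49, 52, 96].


Step 1: lo=0, hi=7, mid=3, val=45
Step 2: lo=4, hi=7, mid=5, val=49
Step 3: lo=6, hi=7, mid=6, val=52

Found at index 6


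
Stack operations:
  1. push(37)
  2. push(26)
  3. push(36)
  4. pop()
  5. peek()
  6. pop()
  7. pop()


push(37) -> [37]
push(26) -> [37, 26]
push(36) -> [37, 26, 36]
pop()->36, [37, 26]
peek()->26
pop()->26, [37]
pop()->37, []

Final stack: []


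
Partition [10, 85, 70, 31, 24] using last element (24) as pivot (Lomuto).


Pivot: 24
  10 <= 24: advance i (no swap)
Place pivot at 1: [10, 24, 70, 31, 85]

Partitioned: [10, 24, 70, 31, 85]


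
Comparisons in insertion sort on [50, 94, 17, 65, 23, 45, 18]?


Algorithm: insertion sort
Input: [50, 94, 17, 65, 23, 45, 18]
Sorted: [17, 18, 23, 45, 50, 65, 94]

19


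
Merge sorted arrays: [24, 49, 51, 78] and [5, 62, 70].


Take 5 from B
Take 24 from A
Take 49 from A
Take 51 from A
Take 62 from B
Take 70 from B

Merged: [5, 24, 49, 51, 62, 70, 78]


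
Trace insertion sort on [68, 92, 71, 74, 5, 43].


Initial: [68, 92, 71, 74, 5, 43]
Insert 92: [68, 92, 71, 74, 5, 43]
Insert 71: [68, 71, 92, 74, 5, 43]
Insert 74: [68, 71, 74, 92, 5, 43]
Insert 5: [5, 68, 71, 74, 92, 43]
Insert 43: [5, 43, 68, 71, 74, 92]

Sorted: [5, 43, 68, 71, 74, 92]


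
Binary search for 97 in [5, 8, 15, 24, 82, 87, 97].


Step 1: lo=0, hi=6, mid=3, val=24
Step 2: lo=4, hi=6, mid=5, val=87
Step 3: lo=6, hi=6, mid=6, val=97

Found at index 6


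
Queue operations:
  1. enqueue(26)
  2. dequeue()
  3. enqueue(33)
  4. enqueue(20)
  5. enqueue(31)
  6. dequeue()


enqueue(26) -> [26]
dequeue()->26, []
enqueue(33) -> [33]
enqueue(20) -> [33, 20]
enqueue(31) -> [33, 20, 31]
dequeue()->33, [20, 31]

Final queue: [20, 31]


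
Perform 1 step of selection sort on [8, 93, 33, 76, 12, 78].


Initial: [8, 93, 33, 76, 12, 78]
Step 1: min=8 at 0
  Swap: [8, 93, 33, 76, 12, 78]

After 1 step: [8, 93, 33, 76, 12, 78]


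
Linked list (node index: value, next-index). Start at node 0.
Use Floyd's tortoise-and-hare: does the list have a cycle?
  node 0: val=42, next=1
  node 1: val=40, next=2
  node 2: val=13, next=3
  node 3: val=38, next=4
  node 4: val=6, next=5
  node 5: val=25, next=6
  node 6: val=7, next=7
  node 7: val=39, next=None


Floyd's tortoise (slow, +1) and hare (fast, +2):
  init: slow=0, fast=0
  step 1: slow=1, fast=2
  step 2: slow=2, fast=4
  step 3: slow=3, fast=6
  step 4: fast 6->7->None, no cycle

Cycle: no


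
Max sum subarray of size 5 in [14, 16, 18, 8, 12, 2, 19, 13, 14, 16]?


[0:5]: 68
[1:6]: 56
[2:7]: 59
[3:8]: 54
[4:9]: 60
[5:10]: 64

Max: 68 at [0:5]


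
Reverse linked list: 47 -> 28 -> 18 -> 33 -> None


Step 1: curr=47, set curr.next=prev(None) | reversed so far: 47
Step 2: curr=28, set curr.next=prev(47) | reversed so far: 28 -> 47
Step 3: curr=18, set curr.next=prev(28) | reversed so far: 18 -> 28 -> 47
Step 4: curr=33, set curr.next=prev(18) | reversed so far: 33 -> 18 -> 28 -> 47

33 -> 18 -> 28 -> 47 -> None


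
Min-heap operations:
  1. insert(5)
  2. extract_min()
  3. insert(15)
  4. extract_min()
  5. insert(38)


insert(5) -> [5]
extract_min()->5, []
insert(15) -> [15]
extract_min()->15, []
insert(38) -> [38]

Final heap: [38]


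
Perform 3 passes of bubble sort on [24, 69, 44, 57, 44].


Initial: [24, 69, 44, 57, 44]
Pass 1: [24, 44, 57, 44, 69] (3 swaps)
Pass 2: [24, 44, 44, 57, 69] (1 swaps)
Pass 3: [24, 44, 44, 57, 69] (0 swaps)

After 3 passes: [24, 44, 44, 57, 69]


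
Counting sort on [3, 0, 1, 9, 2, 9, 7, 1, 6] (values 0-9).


Input: [3, 0, 1, 9, 2, 9, 7, 1, 6]
Counts: [1, 2, 1, 1, 0, 0, 1, 1, 0, 2]

Sorted: [0, 1, 1, 2, 3, 6, 7, 9, 9]


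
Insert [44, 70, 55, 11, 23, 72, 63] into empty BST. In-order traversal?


Insert 44: root
Insert 70: R from 44
Insert 55: R from 44 -> L from 70
Insert 11: L from 44
Insert 23: L from 44 -> R from 11
Insert 72: R from 44 -> R from 70
Insert 63: R from 44 -> L from 70 -> R from 55

In-order: [11, 23, 44, 55, 63, 70, 72]


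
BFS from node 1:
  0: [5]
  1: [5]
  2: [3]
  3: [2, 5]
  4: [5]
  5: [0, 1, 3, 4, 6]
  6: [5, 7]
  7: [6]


Visit 1, enqueue [5]
Visit 5, enqueue [0, 3, 4, 6]
Visit 0, enqueue []
Visit 3, enqueue [2]
Visit 4, enqueue []
Visit 6, enqueue [7]
Visit 2, enqueue []
Visit 7, enqueue []

BFS order: [1, 5, 0, 3, 4, 6, 2, 7]


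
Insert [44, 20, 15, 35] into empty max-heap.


Insert 44: [44]
Insert 20: [44, 20]
Insert 15: [44, 20, 15]
Insert 35: [44, 35, 15, 20]

Final heap: [44, 35, 15, 20]


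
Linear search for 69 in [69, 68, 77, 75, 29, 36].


i=0: 69==69 found!

Found at 0, 1 comps


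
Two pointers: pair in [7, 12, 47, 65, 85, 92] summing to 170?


lo=0(7)+hi=5(92)=99
lo=1(12)+hi=5(92)=104
lo=2(47)+hi=5(92)=139
lo=3(65)+hi=5(92)=157
lo=4(85)+hi=5(92)=177

No pair found


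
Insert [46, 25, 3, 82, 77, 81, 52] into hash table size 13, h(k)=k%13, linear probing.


Insert 46: h=7 -> slot 7
Insert 25: h=12 -> slot 12
Insert 3: h=3 -> slot 3
Insert 82: h=4 -> slot 4
Insert 77: h=12, 1 probes -> slot 0
Insert 81: h=3, 2 probes -> slot 5
Insert 52: h=0, 1 probes -> slot 1

Table: [77, 52, None, 3, 82, 81, None, 46, None, None, None, None, 25]


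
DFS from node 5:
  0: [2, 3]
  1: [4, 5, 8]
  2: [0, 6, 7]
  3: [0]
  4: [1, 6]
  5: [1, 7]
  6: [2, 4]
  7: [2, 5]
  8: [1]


Visit 5, push [7, 1]
Visit 1, push [8, 4]
Visit 4, push [6]
Visit 6, push [2]
Visit 2, push [7, 0]
Visit 0, push [3]
Visit 3, push []
Visit 7, push []
Visit 8, push []

DFS order: [5, 1, 4, 6, 2, 0, 3, 7, 8]


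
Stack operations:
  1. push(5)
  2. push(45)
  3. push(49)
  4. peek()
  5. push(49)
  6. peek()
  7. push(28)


push(5) -> [5]
push(45) -> [5, 45]
push(49) -> [5, 45, 49]
peek()->49
push(49) -> [5, 45, 49, 49]
peek()->49
push(28) -> [5, 45, 49, 49, 28]

Final stack: [5, 45, 49, 49, 28]


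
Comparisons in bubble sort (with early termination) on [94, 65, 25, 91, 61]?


Algorithm: bubble sort (with early termination)
Input: [94, 65, 25, 91, 61]
Sorted: [25, 61, 65, 91, 94]

10


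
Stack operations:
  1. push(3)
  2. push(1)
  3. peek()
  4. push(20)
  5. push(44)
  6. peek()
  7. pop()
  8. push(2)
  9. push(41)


push(3) -> [3]
push(1) -> [3, 1]
peek()->1
push(20) -> [3, 1, 20]
push(44) -> [3, 1, 20, 44]
peek()->44
pop()->44, [3, 1, 20]
push(2) -> [3, 1, 20, 2]
push(41) -> [3, 1, 20, 2, 41]

Final stack: [3, 1, 20, 2, 41]


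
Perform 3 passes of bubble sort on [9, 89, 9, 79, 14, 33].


Initial: [9, 89, 9, 79, 14, 33]
Pass 1: [9, 9, 79, 14, 33, 89] (4 swaps)
Pass 2: [9, 9, 14, 33, 79, 89] (2 swaps)
Pass 3: [9, 9, 14, 33, 79, 89] (0 swaps)

After 3 passes: [9, 9, 14, 33, 79, 89]


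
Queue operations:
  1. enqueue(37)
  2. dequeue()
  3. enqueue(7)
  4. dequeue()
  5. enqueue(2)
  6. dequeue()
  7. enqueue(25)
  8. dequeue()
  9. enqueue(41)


enqueue(37) -> [37]
dequeue()->37, []
enqueue(7) -> [7]
dequeue()->7, []
enqueue(2) -> [2]
dequeue()->2, []
enqueue(25) -> [25]
dequeue()->25, []
enqueue(41) -> [41]

Final queue: [41]


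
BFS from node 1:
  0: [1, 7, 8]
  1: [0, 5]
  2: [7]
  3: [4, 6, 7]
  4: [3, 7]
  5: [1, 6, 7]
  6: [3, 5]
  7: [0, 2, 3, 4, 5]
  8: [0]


Visit 1, enqueue [0, 5]
Visit 0, enqueue [7, 8]
Visit 5, enqueue [6]
Visit 7, enqueue [2, 3, 4]
Visit 8, enqueue []
Visit 6, enqueue []
Visit 2, enqueue []
Visit 3, enqueue []
Visit 4, enqueue []

BFS order: [1, 0, 5, 7, 8, 6, 2, 3, 4]


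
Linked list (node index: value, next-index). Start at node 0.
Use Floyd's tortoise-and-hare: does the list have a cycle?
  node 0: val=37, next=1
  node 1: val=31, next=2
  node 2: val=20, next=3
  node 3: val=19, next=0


Floyd's tortoise (slow, +1) and hare (fast, +2):
  init: slow=0, fast=0
  step 1: slow=1, fast=2
  step 2: slow=2, fast=0
  step 3: slow=3, fast=2
  step 4: slow=0, fast=0
  slow == fast at node 0: cycle detected

Cycle: yes


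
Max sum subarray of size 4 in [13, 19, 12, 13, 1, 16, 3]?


[0:4]: 57
[1:5]: 45
[2:6]: 42
[3:7]: 33

Max: 57 at [0:4]


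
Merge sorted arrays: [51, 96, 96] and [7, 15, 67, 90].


Take 7 from B
Take 15 from B
Take 51 from A
Take 67 from B
Take 90 from B

Merged: [7, 15, 51, 67, 90, 96, 96]


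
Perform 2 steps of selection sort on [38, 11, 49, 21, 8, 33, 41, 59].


Initial: [38, 11, 49, 21, 8, 33, 41, 59]
Step 1: min=8 at 4
  Swap: [8, 11, 49, 21, 38, 33, 41, 59]
Step 2: min=11 at 1
  Swap: [8, 11, 49, 21, 38, 33, 41, 59]

After 2 steps: [8, 11, 49, 21, 38, 33, 41, 59]


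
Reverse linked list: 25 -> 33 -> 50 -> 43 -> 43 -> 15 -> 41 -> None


Step 1: curr=25, set curr.next=prev(None) | reversed so far: 25
Step 2: curr=33, set curr.next=prev(25) | reversed so far: 33 -> 25
Step 3: curr=50, set curr.next=prev(33) | reversed so far: 50 -> 33 -> 25
Step 4: curr=43, set curr.next=prev(50) | reversed so far: 43 -> 50 -> 33 -> 25
Step 5: curr=43, set curr.next=prev(43) | reversed so far: 43 -> 43 -> 50 -> 33 -> 25
Step 6: curr=15, set curr.next=prev(43) | reversed so far: 15 -> 43 -> 43 -> 50 -> 33 -> 25
Step 7: curr=41, set curr.next=prev(15) | reversed so far: 41 -> 15 -> 43 -> 43 -> 50 -> 33 -> 25

41 -> 15 -> 43 -> 43 -> 50 -> 33 -> 25 -> None


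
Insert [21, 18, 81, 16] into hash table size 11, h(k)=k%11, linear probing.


Insert 21: h=10 -> slot 10
Insert 18: h=7 -> slot 7
Insert 81: h=4 -> slot 4
Insert 16: h=5 -> slot 5

Table: [None, None, None, None, 81, 16, None, 18, None, None, 21]


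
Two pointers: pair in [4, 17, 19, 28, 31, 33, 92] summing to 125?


lo=0(4)+hi=6(92)=96
lo=1(17)+hi=6(92)=109
lo=2(19)+hi=6(92)=111
lo=3(28)+hi=6(92)=120
lo=4(31)+hi=6(92)=123
lo=5(33)+hi=6(92)=125

Yes: 33+92=125


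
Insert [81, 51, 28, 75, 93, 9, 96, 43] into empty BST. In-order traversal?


Insert 81: root
Insert 51: L from 81
Insert 28: L from 81 -> L from 51
Insert 75: L from 81 -> R from 51
Insert 93: R from 81
Insert 9: L from 81 -> L from 51 -> L from 28
Insert 96: R from 81 -> R from 93
Insert 43: L from 81 -> L from 51 -> R from 28

In-order: [9, 28, 43, 51, 75, 81, 93, 96]


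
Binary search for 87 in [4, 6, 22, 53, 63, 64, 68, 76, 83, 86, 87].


Step 1: lo=0, hi=10, mid=5, val=64
Step 2: lo=6, hi=10, mid=8, val=83
Step 3: lo=9, hi=10, mid=9, val=86
Step 4: lo=10, hi=10, mid=10, val=87

Found at index 10


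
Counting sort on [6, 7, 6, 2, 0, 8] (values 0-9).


Input: [6, 7, 6, 2, 0, 8]
Counts: [1, 0, 1, 0, 0, 0, 2, 1, 1, 0]

Sorted: [0, 2, 6, 6, 7, 8]


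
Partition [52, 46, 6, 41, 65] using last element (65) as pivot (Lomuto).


Pivot: 65
  52 <= 65: advance i (no swap)
  46 <= 65: advance i (no swap)
  6 <= 65: advance i (no swap)
  41 <= 65: advance i (no swap)
Place pivot at 4: [52, 46, 6, 41, 65]

Partitioned: [52, 46, 6, 41, 65]


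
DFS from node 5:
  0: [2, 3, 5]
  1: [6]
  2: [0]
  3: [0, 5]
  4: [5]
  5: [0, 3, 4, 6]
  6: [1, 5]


Visit 5, push [6, 4, 3, 0]
Visit 0, push [3, 2]
Visit 2, push []
Visit 3, push []
Visit 4, push []
Visit 6, push [1]
Visit 1, push []

DFS order: [5, 0, 2, 3, 4, 6, 1]


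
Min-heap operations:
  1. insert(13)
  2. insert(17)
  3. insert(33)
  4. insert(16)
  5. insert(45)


insert(13) -> [13]
insert(17) -> [13, 17]
insert(33) -> [13, 17, 33]
insert(16) -> [13, 16, 33, 17]
insert(45) -> [13, 16, 33, 17, 45]

Final heap: [13, 16, 33, 17, 45]


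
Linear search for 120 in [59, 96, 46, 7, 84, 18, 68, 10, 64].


i=0: 59!=120
i=1: 96!=120
i=2: 46!=120
i=3: 7!=120
i=4: 84!=120
i=5: 18!=120
i=6: 68!=120
i=7: 10!=120
i=8: 64!=120

Not found, 9 comps


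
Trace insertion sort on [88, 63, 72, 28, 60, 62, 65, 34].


Initial: [88, 63, 72, 28, 60, 62, 65, 34]
Insert 63: [63, 88, 72, 28, 60, 62, 65, 34]
Insert 72: [63, 72, 88, 28, 60, 62, 65, 34]
Insert 28: [28, 63, 72, 88, 60, 62, 65, 34]
Insert 60: [28, 60, 63, 72, 88, 62, 65, 34]
Insert 62: [28, 60, 62, 63, 72, 88, 65, 34]
Insert 65: [28, 60, 62, 63, 65, 72, 88, 34]
Insert 34: [28, 34, 60, 62, 63, 65, 72, 88]

Sorted: [28, 34, 60, 62, 63, 65, 72, 88]


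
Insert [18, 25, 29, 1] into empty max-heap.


Insert 18: [18]
Insert 25: [25, 18]
Insert 29: [29, 18, 25]
Insert 1: [29, 18, 25, 1]

Final heap: [29, 18, 25, 1]


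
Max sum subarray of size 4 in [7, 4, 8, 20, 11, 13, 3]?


[0:4]: 39
[1:5]: 43
[2:6]: 52
[3:7]: 47

Max: 52 at [2:6]


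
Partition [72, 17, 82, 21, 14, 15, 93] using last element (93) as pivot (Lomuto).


Pivot: 93
  72 <= 93: advance i (no swap)
  17 <= 93: advance i (no swap)
  82 <= 93: advance i (no swap)
  21 <= 93: advance i (no swap)
  14 <= 93: advance i (no swap)
  15 <= 93: advance i (no swap)
Place pivot at 6: [72, 17, 82, 21, 14, 15, 93]

Partitioned: [72, 17, 82, 21, 14, 15, 93]


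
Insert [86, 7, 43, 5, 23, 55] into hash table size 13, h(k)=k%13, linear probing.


Insert 86: h=8 -> slot 8
Insert 7: h=7 -> slot 7
Insert 43: h=4 -> slot 4
Insert 5: h=5 -> slot 5
Insert 23: h=10 -> slot 10
Insert 55: h=3 -> slot 3

Table: [None, None, None, 55, 43, 5, None, 7, 86, None, 23, None, None]


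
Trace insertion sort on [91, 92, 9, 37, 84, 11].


Initial: [91, 92, 9, 37, 84, 11]
Insert 92: [91, 92, 9, 37, 84, 11]
Insert 9: [9, 91, 92, 37, 84, 11]
Insert 37: [9, 37, 91, 92, 84, 11]
Insert 84: [9, 37, 84, 91, 92, 11]
Insert 11: [9, 11, 37, 84, 91, 92]

Sorted: [9, 11, 37, 84, 91, 92]


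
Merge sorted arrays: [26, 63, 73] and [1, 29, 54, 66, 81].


Take 1 from B
Take 26 from A
Take 29 from B
Take 54 from B
Take 63 from A
Take 66 from B
Take 73 from A

Merged: [1, 26, 29, 54, 63, 66, 73, 81]


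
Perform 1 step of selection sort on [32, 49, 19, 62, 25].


Initial: [32, 49, 19, 62, 25]
Step 1: min=19 at 2
  Swap: [19, 49, 32, 62, 25]

After 1 step: [19, 49, 32, 62, 25]


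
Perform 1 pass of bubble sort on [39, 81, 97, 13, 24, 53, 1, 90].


Initial: [39, 81, 97, 13, 24, 53, 1, 90]
Pass 1: [39, 81, 13, 24, 53, 1, 90, 97] (5 swaps)

After 1 pass: [39, 81, 13, 24, 53, 1, 90, 97]


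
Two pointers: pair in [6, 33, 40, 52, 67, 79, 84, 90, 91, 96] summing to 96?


lo=0(6)+hi=9(96)=102
lo=0(6)+hi=8(91)=97
lo=0(6)+hi=7(90)=96

Yes: 6+90=96


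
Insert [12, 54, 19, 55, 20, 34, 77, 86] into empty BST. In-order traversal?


Insert 12: root
Insert 54: R from 12
Insert 19: R from 12 -> L from 54
Insert 55: R from 12 -> R from 54
Insert 20: R from 12 -> L from 54 -> R from 19
Insert 34: R from 12 -> L from 54 -> R from 19 -> R from 20
Insert 77: R from 12 -> R from 54 -> R from 55
Insert 86: R from 12 -> R from 54 -> R from 55 -> R from 77

In-order: [12, 19, 20, 34, 54, 55, 77, 86]


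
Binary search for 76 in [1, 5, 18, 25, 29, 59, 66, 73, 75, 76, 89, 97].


Step 1: lo=0, hi=11, mid=5, val=59
Step 2: lo=6, hi=11, mid=8, val=75
Step 3: lo=9, hi=11, mid=10, val=89
Step 4: lo=9, hi=9, mid=9, val=76

Found at index 9


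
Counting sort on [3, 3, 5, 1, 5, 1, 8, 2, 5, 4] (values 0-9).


Input: [3, 3, 5, 1, 5, 1, 8, 2, 5, 4]
Counts: [0, 2, 1, 2, 1, 3, 0, 0, 1, 0]

Sorted: [1, 1, 2, 3, 3, 4, 5, 5, 5, 8]


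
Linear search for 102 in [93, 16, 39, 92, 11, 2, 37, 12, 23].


i=0: 93!=102
i=1: 16!=102
i=2: 39!=102
i=3: 92!=102
i=4: 11!=102
i=5: 2!=102
i=6: 37!=102
i=7: 12!=102
i=8: 23!=102

Not found, 9 comps


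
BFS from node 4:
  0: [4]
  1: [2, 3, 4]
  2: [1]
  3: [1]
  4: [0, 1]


Visit 4, enqueue [0, 1]
Visit 0, enqueue []
Visit 1, enqueue [2, 3]
Visit 2, enqueue []
Visit 3, enqueue []

BFS order: [4, 0, 1, 2, 3]


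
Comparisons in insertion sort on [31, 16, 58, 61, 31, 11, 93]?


Algorithm: insertion sort
Input: [31, 16, 58, 61, 31, 11, 93]
Sorted: [11, 16, 31, 31, 58, 61, 93]

12


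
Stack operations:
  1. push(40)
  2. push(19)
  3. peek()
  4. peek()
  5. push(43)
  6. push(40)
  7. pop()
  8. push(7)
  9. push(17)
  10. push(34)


push(40) -> [40]
push(19) -> [40, 19]
peek()->19
peek()->19
push(43) -> [40, 19, 43]
push(40) -> [40, 19, 43, 40]
pop()->40, [40, 19, 43]
push(7) -> [40, 19, 43, 7]
push(17) -> [40, 19, 43, 7, 17]
push(34) -> [40, 19, 43, 7, 17, 34]

Final stack: [40, 19, 43, 7, 17, 34]


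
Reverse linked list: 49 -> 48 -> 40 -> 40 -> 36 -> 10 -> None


Step 1: curr=49, set curr.next=prev(None) | reversed so far: 49
Step 2: curr=48, set curr.next=prev(49) | reversed so far: 48 -> 49
Step 3: curr=40, set curr.next=prev(48) | reversed so far: 40 -> 48 -> 49
Step 4: curr=40, set curr.next=prev(40) | reversed so far: 40 -> 40 -> 48 -> 49
Step 5: curr=36, set curr.next=prev(40) | reversed so far: 36 -> 40 -> 40 -> 48 -> 49
Step 6: curr=10, set curr.next=prev(36) | reversed so far: 10 -> 36 -> 40 -> 40 -> 48 -> 49

10 -> 36 -> 40 -> 40 -> 48 -> 49 -> None
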